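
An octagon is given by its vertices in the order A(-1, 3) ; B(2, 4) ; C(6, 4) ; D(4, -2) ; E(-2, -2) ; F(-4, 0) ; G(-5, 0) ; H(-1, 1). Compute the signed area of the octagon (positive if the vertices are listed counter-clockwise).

-40.5

A→B: (-1)(4) − (2)(3) = -10
B→C: (2)(4) − (6)(4) = -16
C→D: (6)(-2) − (4)(4) = -28
D→E: (4)(-2) − (-2)(-2) = -12
E→F: (-2)(0) − (-4)(-2) = -8
F→G: (-4)(0) − (-5)(0) = 0
G→H: (-5)(1) − (-1)(0) = -5
H→A: (-1)(3) − (-1)(1) = -2
Σ = -81
Signed area = Σ/2 = -40.5 (negative ⇒ clockwise traversal).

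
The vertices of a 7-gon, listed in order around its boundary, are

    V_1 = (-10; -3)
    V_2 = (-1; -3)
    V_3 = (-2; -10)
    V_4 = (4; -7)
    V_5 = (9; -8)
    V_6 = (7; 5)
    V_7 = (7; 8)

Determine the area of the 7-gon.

Σ = (27) + (4) + (54) + (31) + (101) + (21) + (59) = 297
Area = |Σ|/2 = 148.5.

148.5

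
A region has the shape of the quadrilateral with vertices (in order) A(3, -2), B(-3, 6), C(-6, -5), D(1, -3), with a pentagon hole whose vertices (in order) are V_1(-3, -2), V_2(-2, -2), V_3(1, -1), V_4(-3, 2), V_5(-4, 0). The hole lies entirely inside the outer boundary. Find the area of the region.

36

Outer boundary:
Apply the surveyor's formula: 2A = Σ (x_i·y_{i+1} − x_{i+1}·y_i), indices taken mod 4.
Σ = (12) + (51) + (23) + (7) = 93
Area = |Σ|/2 = 46.5.
Hole:
Apply the shoelace formula: 2A = Σ (x_i·y_{i+1} − x_{i+1}·y_i), indices taken mod 5.
Σ = (2) + (4) + (-1) + (8) + (8) = 21
Area = |Σ|/2 = 10.5.
Net area = 46.5 − 10.5 = 36.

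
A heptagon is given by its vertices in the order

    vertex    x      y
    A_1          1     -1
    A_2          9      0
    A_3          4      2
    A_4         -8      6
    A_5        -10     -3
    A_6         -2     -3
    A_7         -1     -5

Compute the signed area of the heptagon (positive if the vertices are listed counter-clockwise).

A_1→A_2: (1)(0) − (9)(-1) = 9
A_2→A_3: (9)(2) − (4)(0) = 18
A_3→A_4: (4)(6) − (-8)(2) = 40
A_4→A_5: (-8)(-3) − (-10)(6) = 84
A_5→A_6: (-10)(-3) − (-2)(-3) = 24
A_6→A_7: (-2)(-5) − (-1)(-3) = 7
A_7→A_1: (-1)(-1) − (1)(-5) = 6
Σ = 188
Signed area = Σ/2 = 94 (positive ⇒ counter-clockwise traversal).

94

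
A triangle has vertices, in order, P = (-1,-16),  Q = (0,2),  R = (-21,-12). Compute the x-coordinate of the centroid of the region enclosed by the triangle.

-22/3

Apply Gauss's area formula. First the cross-terms c_i = x_i·y_{i+1} − x_{i+1}·y_i:
  -2, 42, 324  ⇒  2A = 364, A = 182.
Then Σ (x_i + x_{i+1})·c_i = -8008, so x̄ = -8008 / (6·182) = -22/3.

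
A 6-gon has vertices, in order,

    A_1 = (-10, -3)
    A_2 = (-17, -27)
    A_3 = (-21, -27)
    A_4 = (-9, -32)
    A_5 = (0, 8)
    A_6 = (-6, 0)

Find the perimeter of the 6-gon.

98

|A_1A_2| = √((-7)² + (-24)²) = √625 = 25
|A_2A_3| = √((-4)² + (0)²) = √16 = 4
|A_3A_4| = √((12)² + (-5)²) = √169 = 13
|A_4A_5| = √((9)² + (40)²) = √1681 = 41
|A_5A_6| = √((-6)² + (-8)²) = √100 = 10
|A_6A_1| = √((-4)² + (-3)²) = √25 = 5
Perimeter = 25 + 4 + 13 + 41 + 10 + 5 = 98.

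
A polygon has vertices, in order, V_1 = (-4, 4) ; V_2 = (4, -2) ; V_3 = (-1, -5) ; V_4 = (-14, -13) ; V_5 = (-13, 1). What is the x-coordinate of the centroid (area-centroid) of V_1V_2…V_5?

-1091/159

Apply the surveyor's formula. First the cross-terms c_i = x_i·y_{i+1} − x_{i+1}·y_i:
  -8, -22, -57, -183, -48  ⇒  2A = -318, A = -159.
Then Σ (x_i + x_{i+1})·c_i = 6546, so x̄ = 6546 / (6·(-159)) = -1091/159.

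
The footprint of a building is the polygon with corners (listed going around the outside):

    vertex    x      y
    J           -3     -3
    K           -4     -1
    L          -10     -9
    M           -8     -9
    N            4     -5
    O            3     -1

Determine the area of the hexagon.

J→K: (-3)(-1) − (-4)(-3) = -9
K→L: (-4)(-9) − (-10)(-1) = 26
L→M: (-10)(-9) − (-8)(-9) = 18
M→N: (-8)(-5) − (4)(-9) = 76
N→O: (4)(-1) − (3)(-5) = 11
O→J: (3)(-3) − (-3)(-1) = -12
Σ = 110
Area = |Σ|/2 = 55.

55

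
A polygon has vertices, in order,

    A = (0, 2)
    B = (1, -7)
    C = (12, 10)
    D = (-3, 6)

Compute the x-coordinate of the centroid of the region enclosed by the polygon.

Apply the shoelace (surveyor's) formula. First the cross-terms c_i = x_i·y_{i+1} − x_{i+1}·y_i:
  -2, 94, 102, -6  ⇒  2A = 188, A = 94.
Then Σ (x_i + x_{i+1})·c_i = 2156, so x̄ = 2156 / (6·94) = 539/141.

539/141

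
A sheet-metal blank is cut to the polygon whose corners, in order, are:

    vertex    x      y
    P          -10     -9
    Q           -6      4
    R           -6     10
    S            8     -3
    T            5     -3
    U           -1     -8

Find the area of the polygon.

157.5

Apply the shoelace formula: 2A = Σ (x_i·y_{i+1} − x_{i+1}·y_i), indices taken mod 6.
P→Q: (-10)(4) − (-6)(-9) = -94
Q→R: (-6)(10) − (-6)(4) = -36
R→S: (-6)(-3) − (8)(10) = -62
S→T: (8)(-3) − (5)(-3) = -9
T→U: (5)(-8) − (-1)(-3) = -43
U→P: (-1)(-9) − (-10)(-8) = -71
Σ = -315
Area = |Σ|/2 = 157.5.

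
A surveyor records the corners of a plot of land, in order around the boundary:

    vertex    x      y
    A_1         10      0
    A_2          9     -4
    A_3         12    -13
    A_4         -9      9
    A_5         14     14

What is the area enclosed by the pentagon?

Apply the shoelace (surveyor's) formula: 2A = Σ (x_i·y_{i+1} − x_{i+1}·y_i), indices taken mod 5.
Σ = (-40) + (-69) + (-9) + (-252) + (-140) = -510
Area = |Σ|/2 = 255.

255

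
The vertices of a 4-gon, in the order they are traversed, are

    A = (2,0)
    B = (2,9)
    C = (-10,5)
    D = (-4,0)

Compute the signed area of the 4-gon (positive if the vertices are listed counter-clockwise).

Cross-terms: 18, 100, 20, 0  ⇒  Σ = 138
Signed area = Σ/2 = 69 (positive ⇒ counter-clockwise traversal).

69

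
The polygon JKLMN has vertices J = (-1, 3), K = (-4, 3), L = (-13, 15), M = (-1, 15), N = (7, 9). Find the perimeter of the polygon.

|JK| = √((-3)² + (0)²) = √9 = 3
|KL| = √((-9)² + (12)²) = √225 = 15
|LM| = √((12)² + (0)²) = √144 = 12
|MN| = √((8)² + (-6)²) = √100 = 10
|NJ| = √((-8)² + (-6)²) = √100 = 10
Perimeter = 3 + 15 + 12 + 10 + 10 = 50.

50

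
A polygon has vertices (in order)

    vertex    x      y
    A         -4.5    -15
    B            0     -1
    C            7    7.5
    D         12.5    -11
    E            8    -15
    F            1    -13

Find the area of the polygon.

210.625

A→B: (-4.5)(-1) − (0)(-15) = 4.5
B→C: (0)(7.5) − (7)(-1) = 7
C→D: (7)(-11) − (12.5)(7.5) = -170.75
D→E: (12.5)(-15) − (8)(-11) = -99.5
E→F: (8)(-13) − (1)(-15) = -89
F→A: (1)(-15) − (-4.5)(-13) = -73.5
Σ = -421.25
Area = |Σ|/2 = 210.625.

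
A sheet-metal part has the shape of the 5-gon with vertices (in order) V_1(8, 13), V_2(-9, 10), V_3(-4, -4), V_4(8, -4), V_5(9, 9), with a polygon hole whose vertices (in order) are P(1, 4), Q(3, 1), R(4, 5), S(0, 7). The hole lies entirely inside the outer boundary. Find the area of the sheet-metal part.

226.5

Outer boundary:
Σ = (197) + (76) + (48) + (108) + (45) = 474
Area = |Σ|/2 = 237.
Hole:
Σ = (-11) + (11) + (28) + (-7) = 21
Area = |Σ|/2 = 10.5.
Net area = 237 − 10.5 = 226.5.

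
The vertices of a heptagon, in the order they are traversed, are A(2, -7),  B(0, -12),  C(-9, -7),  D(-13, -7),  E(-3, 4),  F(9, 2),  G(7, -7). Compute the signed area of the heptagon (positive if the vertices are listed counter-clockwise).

-193.5

Apply Gauss's area formula: 2A = Σ (x_i·y_{i+1} − x_{i+1}·y_i), indices taken mod 7.
Σ = (-24) + (-108) + (-28) + (-73) + (-42) + (-77) + (-35) = -387
Signed area = Σ/2 = -193.5 (negative ⇒ clockwise traversal).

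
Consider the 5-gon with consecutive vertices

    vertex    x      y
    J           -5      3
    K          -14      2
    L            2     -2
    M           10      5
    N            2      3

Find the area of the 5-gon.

63.5

Apply the surveyor's formula: 2A = Σ (x_i·y_{i+1} − x_{i+1}·y_i), indices taken mod 5.
Cross-terms: 32, 24, 30, 20, 21  ⇒  Σ = 127
Area = |Σ|/2 = 63.5.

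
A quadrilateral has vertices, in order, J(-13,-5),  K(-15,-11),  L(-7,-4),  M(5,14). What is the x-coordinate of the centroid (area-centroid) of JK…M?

Apply the shoelace (surveyor's) formula. First the cross-terms c_i = x_i·y_{i+1} − x_{i+1}·y_i:
  68, -17, -78, 157  ⇒  2A = 130, A = 65.
Then Σ (x_i + x_{i+1})·c_i = -2630, so x̄ = -2630 / (6·65) = -263/39.

-263/39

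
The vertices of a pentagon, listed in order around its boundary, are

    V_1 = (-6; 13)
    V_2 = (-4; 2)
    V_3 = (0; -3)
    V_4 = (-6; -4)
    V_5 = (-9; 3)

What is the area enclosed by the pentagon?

Σ = (40) + (12) + (-18) + (-54) + (-99) = -119
Area = |Σ|/2 = 59.5.

59.5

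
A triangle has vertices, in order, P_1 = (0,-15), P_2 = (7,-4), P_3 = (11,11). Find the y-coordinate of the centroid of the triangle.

-8/3

Apply the shoelace (surveyor's) formula. First the cross-terms c_i = x_i·y_{i+1} − x_{i+1}·y_i:
  105, 121, -165  ⇒  2A = 61, A = 30.5.
Then Σ (y_i + y_{i+1})·c_i = -488, so ȳ = -488 / (6·30.5) = -8/3.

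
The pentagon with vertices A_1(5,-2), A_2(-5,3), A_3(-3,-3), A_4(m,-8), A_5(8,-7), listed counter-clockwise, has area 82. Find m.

The doubled signed area Σ (x_i y_{i+1} − x_{i+1} y_i) is linear in m.
With m=0 it equals 136; the coefficient of m is -4 (from the two edges through A_4).
So -4·m + 136 = 2·82 = 164 ⇒ m = -7.

-7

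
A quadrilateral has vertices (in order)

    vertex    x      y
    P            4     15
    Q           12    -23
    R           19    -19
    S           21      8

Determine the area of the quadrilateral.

385.5

P→Q: (4)(-23) − (12)(15) = -272
Q→R: (12)(-19) − (19)(-23) = 209
R→S: (19)(8) − (21)(-19) = 551
S→P: (21)(15) − (4)(8) = 283
Σ = 771
Area = |Σ|/2 = 385.5.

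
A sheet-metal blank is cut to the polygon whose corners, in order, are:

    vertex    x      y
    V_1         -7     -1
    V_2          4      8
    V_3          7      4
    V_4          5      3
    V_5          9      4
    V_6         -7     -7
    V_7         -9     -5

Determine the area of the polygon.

Cross-terms: -52, -40, 1, -7, -35, -28, -26  ⇒  Σ = -187
Area = |Σ|/2 = 93.5.

93.5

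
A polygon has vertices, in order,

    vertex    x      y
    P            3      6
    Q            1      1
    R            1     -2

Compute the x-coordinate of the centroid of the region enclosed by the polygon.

5/3

Apply the shoelace formula. First the cross-terms c_i = x_i·y_{i+1} − x_{i+1}·y_i:
  -3, -3, 12  ⇒  2A = 6, A = 3.
Then Σ (x_i + x_{i+1})·c_i = 30, so x̄ = 30 / (6·3) = 5/3.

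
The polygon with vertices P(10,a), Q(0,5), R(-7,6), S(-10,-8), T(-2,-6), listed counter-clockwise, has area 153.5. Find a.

Write out the shoelace sum; only the two edges meeting at P involve a:
2·Area = [((-2)·a − 10·(-6)) + (10·5 − 0·a)] + 195
       = -2·a + 305 = 307
⇒ a = -1.

-1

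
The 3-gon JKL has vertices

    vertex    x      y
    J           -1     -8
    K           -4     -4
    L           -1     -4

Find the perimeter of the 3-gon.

|JK| = √((-3)² + (4)²) = √25 = 5
|KL| = √((3)² + (0)²) = √9 = 3
|LJ| = √((0)² + (-4)²) = √16 = 4
Perimeter = 5 + 3 + 4 = 12.

12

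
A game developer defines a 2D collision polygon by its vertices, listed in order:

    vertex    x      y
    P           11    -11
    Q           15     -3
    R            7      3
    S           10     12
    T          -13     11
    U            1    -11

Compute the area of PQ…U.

P→Q: (11)(-3) − (15)(-11) = 132
Q→R: (15)(3) − (7)(-3) = 66
R→S: (7)(12) − (10)(3) = 54
S→T: (10)(11) − (-13)(12) = 266
T→U: (-13)(-11) − (1)(11) = 132
U→P: (1)(-11) − (11)(-11) = 110
Σ = 760
Area = |Σ|/2 = 380.

380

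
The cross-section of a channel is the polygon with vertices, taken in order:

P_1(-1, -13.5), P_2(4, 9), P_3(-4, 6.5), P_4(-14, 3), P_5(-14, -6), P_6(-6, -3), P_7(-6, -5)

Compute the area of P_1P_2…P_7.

203

Apply the shoelace (surveyor's) formula: 2A = Σ (x_i·y_{i+1} − x_{i+1}·y_i), indices taken mod 7.
Σ = (45) + (62) + (79) + (126) + (6) + (12) + (76) = 406
Area = |Σ|/2 = 203.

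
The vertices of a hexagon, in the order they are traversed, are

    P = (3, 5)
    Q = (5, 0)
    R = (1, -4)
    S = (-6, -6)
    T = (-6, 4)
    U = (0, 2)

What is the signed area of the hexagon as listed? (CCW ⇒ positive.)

Apply the shoelace formula: 2A = Σ (x_i·y_{i+1} − x_{i+1}·y_i), indices taken mod 6.
Σ = (-25) + (-20) + (-30) + (-60) + (-12) + (-6) = -153
Signed area = Σ/2 = -76.5 (negative ⇒ clockwise traversal).

-76.5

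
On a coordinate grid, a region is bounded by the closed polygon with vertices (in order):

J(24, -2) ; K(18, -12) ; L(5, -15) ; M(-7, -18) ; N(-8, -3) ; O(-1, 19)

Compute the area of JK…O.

Σ = (-252) + (-210) + (-195) + (-123) + (-155) + (-454) = -1389
Area = |Σ|/2 = 694.5.

694.5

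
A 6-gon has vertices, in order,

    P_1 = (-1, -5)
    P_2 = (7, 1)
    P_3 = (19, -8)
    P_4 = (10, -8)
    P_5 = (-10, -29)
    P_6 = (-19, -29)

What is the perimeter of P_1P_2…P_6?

102

|P_1P_2| = √((8)² + (6)²) = √100 = 10
|P_2P_3| = √((12)² + (-9)²) = √225 = 15
|P_3P_4| = √((-9)² + (0)²) = √81 = 9
|P_4P_5| = √((-20)² + (-21)²) = √841 = 29
|P_5P_6| = √((-9)² + (0)²) = √81 = 9
|P_6P_1| = √((18)² + (24)²) = √900 = 30
Perimeter = 10 + 15 + 9 + 29 + 9 + 30 = 102.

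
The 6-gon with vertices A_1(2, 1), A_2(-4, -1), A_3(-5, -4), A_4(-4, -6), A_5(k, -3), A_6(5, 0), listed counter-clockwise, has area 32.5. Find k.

1

Write out the shoelace sum; only the two edges meeting at A_5 involve k:
2·Area = [((-4)·(-3) − k·(-6)) + (k·0 − 5·(-3))] + 32
       = 6·k + 59 = 65
⇒ k = 1.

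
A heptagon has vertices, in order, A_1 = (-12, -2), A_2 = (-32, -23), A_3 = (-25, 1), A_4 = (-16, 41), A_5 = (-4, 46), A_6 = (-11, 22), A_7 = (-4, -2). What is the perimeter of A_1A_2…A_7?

166

|A_1A_2| = √((-20)² + (-21)²) = √841 = 29
|A_2A_3| = √((7)² + (24)²) = √625 = 25
|A_3A_4| = √((9)² + (40)²) = √1681 = 41
|A_4A_5| = √((12)² + (5)²) = √169 = 13
|A_5A_6| = √((-7)² + (-24)²) = √625 = 25
|A_6A_7| = √((7)² + (-24)²) = √625 = 25
|A_7A_1| = √((-8)² + (0)²) = √64 = 8
Perimeter = 29 + 25 + 41 + 13 + 25 + 25 + 8 = 166.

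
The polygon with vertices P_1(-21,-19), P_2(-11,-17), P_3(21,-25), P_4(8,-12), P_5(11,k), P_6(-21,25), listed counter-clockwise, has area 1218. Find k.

Write out the shoelace sum; only the two edges meeting at P_5 involve k:
2·Area = [(8·k − 11·(-12)) + (11·25 − (-21)·k)] + 1652
       = 29·k + 2059 = 2436
⇒ k = 13.

13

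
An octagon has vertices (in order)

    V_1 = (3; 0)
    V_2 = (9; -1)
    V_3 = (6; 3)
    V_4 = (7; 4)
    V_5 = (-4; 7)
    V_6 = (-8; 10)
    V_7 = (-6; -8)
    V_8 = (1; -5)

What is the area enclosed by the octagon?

Apply the shoelace formula: 2A = Σ (x_i·y_{i+1} − x_{i+1}·y_i), indices taken mod 8.
Σ = (-3) + (33) + (3) + (65) + (16) + (124) + (38) + (15) = 291
Area = |Σ|/2 = 145.5.

145.5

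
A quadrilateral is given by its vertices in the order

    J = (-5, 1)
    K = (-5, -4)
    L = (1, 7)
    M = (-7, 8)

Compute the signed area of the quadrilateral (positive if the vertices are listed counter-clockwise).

Apply the shoelace formula: 2A = Σ (x_i·y_{i+1} − x_{i+1}·y_i), indices taken mod 4.
Cross-terms: 25, -31, 57, 33  ⇒  Σ = 84
Signed area = Σ/2 = 42 (positive ⇒ counter-clockwise traversal).

42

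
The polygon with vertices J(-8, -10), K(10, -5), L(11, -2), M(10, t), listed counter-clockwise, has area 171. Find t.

Write out the shoelace sum; only the two edges meeting at M involve t:
2·Area = [(11·t − 10·(-2)) + (10·(-10) − (-8)·t)] + 175
       = 19·t + 95 = 342
⇒ t = 13.

13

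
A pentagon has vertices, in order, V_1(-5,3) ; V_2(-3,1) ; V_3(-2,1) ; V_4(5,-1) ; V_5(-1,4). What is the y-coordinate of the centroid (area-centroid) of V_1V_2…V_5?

95/54

Apply the shoelace (surveyor's) formula. First the cross-terms c_i = x_i·y_{i+1} − x_{i+1}·y_i:
  4, -1, -3, 19, 17  ⇒  2A = 36, A = 18.
Then Σ (y_i + y_{i+1})·c_i = 190, so ȳ = 190 / (6·18) = 95/54.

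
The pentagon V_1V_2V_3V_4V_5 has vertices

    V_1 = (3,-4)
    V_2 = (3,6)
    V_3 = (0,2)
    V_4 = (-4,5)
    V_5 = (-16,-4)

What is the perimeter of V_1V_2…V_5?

|V_1V_2| = √((0)² + (10)²) = √100 = 10
|V_2V_3| = √((-3)² + (-4)²) = √25 = 5
|V_3V_4| = √((-4)² + (3)²) = √25 = 5
|V_4V_5| = √((-12)² + (-9)²) = √225 = 15
|V_5V_1| = √((19)² + (0)²) = √361 = 19
Perimeter = 10 + 5 + 5 + 15 + 19 = 54.

54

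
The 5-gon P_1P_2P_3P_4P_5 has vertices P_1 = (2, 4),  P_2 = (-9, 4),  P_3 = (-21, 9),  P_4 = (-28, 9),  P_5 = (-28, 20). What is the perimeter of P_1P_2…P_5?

|P_1P_2| = √((-11)² + (0)²) = √121 = 11
|P_2P_3| = √((-12)² + (5)²) = √169 = 13
|P_3P_4| = √((-7)² + (0)²) = √49 = 7
|P_4P_5| = √((0)² + (11)²) = √121 = 11
|P_5P_1| = √((30)² + (-16)²) = √1156 = 34
Perimeter = 11 + 13 + 7 + 11 + 34 = 76.

76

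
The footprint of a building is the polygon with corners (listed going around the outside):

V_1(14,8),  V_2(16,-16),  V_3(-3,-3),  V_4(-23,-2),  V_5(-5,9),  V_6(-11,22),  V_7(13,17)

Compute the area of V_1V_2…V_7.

673

Apply the shoelace formula: 2A = Σ (x_i·y_{i+1} − x_{i+1}·y_i), indices taken mod 7.
Σ = (-352) + (-96) + (-63) + (-217) + (-11) + (-473) + (-134) = -1346
Area = |Σ|/2 = 673.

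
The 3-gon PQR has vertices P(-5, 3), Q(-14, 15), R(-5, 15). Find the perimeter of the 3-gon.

36

|PQ| = √((-9)² + (12)²) = √225 = 15
|QR| = √((9)² + (0)²) = √81 = 9
|RP| = √((0)² + (-12)²) = √144 = 12
Perimeter = 15 + 9 + 12 = 36.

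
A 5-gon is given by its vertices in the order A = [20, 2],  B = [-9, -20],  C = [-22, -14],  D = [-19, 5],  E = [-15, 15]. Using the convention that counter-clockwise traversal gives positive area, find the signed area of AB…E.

Apply the shoelace formula: 2A = Σ (x_i·y_{i+1} − x_{i+1}·y_i), indices taken mod 5.
Σ = (-382) + (-314) + (-376) + (-210) + (-330) = -1612
Signed area = Σ/2 = -806 (negative ⇒ clockwise traversal).

-806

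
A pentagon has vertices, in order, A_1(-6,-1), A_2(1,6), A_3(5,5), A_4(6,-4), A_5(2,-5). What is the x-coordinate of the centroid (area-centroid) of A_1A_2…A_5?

Apply the shoelace formula. First the cross-terms c_i = x_i·y_{i+1} − x_{i+1}·y_i:
  -35, -25, -50, -22, -32  ⇒  2A = -164, A = -82.
Then Σ (x_i + x_{i+1})·c_i = -573, so x̄ = -573 / (6·(-82)) = 191/164.

191/164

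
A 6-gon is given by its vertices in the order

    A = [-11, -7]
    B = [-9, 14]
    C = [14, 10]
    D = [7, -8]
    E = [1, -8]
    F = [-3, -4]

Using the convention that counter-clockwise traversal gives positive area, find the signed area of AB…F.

A→B: (-11)(14) − (-9)(-7) = -217
B→C: (-9)(10) − (14)(14) = -286
C→D: (14)(-8) − (7)(10) = -182
D→E: (7)(-8) − (1)(-8) = -48
E→F: (1)(-4) − (-3)(-8) = -28
F→A: (-3)(-7) − (-11)(-4) = -23
Σ = -784
Signed area = Σ/2 = -392 (negative ⇒ clockwise traversal).

-392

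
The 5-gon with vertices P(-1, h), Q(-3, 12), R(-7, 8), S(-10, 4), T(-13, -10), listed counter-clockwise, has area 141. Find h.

-4

The doubled signed area Σ (x_i y_{i+1} − x_{i+1} y_i) is linear in h.
With h=0 it equals 242; the coefficient of h is -10 (from the two edges through P).
So -10·h + 242 = 2·141 = 282 ⇒ h = -4.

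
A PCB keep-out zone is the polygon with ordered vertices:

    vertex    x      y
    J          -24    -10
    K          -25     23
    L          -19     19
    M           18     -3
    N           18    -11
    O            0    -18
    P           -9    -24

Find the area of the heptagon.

Apply the surveyor's formula: 2A = Σ (x_i·y_{i+1} − x_{i+1}·y_i), indices taken mod 7.
Σ = (-802) + (-38) + (-285) + (-144) + (-324) + (-162) + (-486) = -2241
Area = |Σ|/2 = 1120.5.

1120.5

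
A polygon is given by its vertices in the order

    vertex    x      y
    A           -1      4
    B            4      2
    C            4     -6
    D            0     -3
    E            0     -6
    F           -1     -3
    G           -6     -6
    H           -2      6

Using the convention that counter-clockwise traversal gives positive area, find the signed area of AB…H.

Apply the shoelace formula: 2A = Σ (x_i·y_{i+1} − x_{i+1}·y_i), indices taken mod 8.
Σ = (-18) + (-32) + (-12) + (0) + (-6) + (-12) + (-48) + (-2) = -130
Signed area = Σ/2 = -65 (negative ⇒ clockwise traversal).

-65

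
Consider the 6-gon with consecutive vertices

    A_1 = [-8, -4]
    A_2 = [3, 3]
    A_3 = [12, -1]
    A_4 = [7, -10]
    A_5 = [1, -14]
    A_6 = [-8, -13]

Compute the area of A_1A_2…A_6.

224.5

Apply Gauss's area formula: 2A = Σ (x_i·y_{i+1} − x_{i+1}·y_i), indices taken mod 6.
Σ = (-12) + (-39) + (-113) + (-88) + (-125) + (-72) = -449
Area = |Σ|/2 = 224.5.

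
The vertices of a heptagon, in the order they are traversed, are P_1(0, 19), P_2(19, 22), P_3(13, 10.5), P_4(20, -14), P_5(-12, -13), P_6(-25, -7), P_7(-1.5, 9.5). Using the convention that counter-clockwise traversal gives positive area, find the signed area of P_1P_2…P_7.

Apply Gauss's area formula: 2A = Σ (x_i·y_{i+1} − x_{i+1}·y_i), indices taken mod 7.
P_1→P_2: (0)(22) − (19)(19) = -361
P_2→P_3: (19)(10.5) − (13)(22) = -86.5
P_3→P_4: (13)(-14) − (20)(10.5) = -392
P_4→P_5: (20)(-13) − (-12)(-14) = -428
P_5→P_6: (-12)(-7) − (-25)(-13) = -241
P_6→P_7: (-25)(9.5) − (-1.5)(-7) = -248
P_7→P_1: (-1.5)(19) − (0)(9.5) = -28.5
Σ = -1785
Signed area = Σ/2 = -892.5 (negative ⇒ clockwise traversal).

-892.5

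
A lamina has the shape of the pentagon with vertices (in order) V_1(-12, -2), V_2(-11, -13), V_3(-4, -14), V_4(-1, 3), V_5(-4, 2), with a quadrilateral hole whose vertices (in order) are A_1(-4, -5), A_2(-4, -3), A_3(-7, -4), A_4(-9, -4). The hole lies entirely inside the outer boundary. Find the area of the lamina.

122

Outer boundary:
Apply the surveyor's formula: 2A = Σ (x_i·y_{i+1} − x_{i+1}·y_i), indices taken mod 5.
Cross-terms: 134, 102, -26, 10, 32  ⇒  Σ = 252
Area = |Σ|/2 = 126.
Hole:
Apply the shoelace (surveyor's) formula: 2A = Σ (x_i·y_{i+1} − x_{i+1}·y_i), indices taken mod 4.
Σ = (-8) + (-5) + (-8) + (29) = 8
Area = |Σ|/2 = 4.
Net area = 126 − 4 = 122.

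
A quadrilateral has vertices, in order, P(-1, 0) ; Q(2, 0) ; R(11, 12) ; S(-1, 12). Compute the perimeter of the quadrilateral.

|PQ| = √((3)² + (0)²) = √9 = 3
|QR| = √((9)² + (12)²) = √225 = 15
|RS| = √((-12)² + (0)²) = √144 = 12
|SP| = √((0)² + (-12)²) = √144 = 12
Perimeter = 3 + 15 + 12 + 12 = 42.

42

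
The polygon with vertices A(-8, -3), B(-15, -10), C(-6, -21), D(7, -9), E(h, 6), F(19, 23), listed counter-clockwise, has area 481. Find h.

Write out the shoelace sum; only the two edges meeting at E involve h:
2·Area = [(7·6 − h·(-9)) + (h·23 − 19·6)] + 618
       = 32·h + 546 = 962
⇒ h = 13.

13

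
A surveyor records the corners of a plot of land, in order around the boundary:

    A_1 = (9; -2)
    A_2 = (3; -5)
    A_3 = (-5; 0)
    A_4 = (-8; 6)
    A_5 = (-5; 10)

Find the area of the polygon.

112

Σ = (-39) + (-25) + (-30) + (-50) + (-80) = -224
Area = |Σ|/2 = 112.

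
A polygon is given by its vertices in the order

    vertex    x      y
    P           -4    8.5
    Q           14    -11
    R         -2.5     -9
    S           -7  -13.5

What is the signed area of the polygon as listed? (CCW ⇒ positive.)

Apply the shoelace formula: 2A = Σ (x_i·y_{i+1} − x_{i+1}·y_i), indices taken mod 4.
Σ = (-75) + (-153.5) + (-29.25) + (-113.5) = -371.25
Signed area = Σ/2 = -185.625 (negative ⇒ clockwise traversal).

-185.625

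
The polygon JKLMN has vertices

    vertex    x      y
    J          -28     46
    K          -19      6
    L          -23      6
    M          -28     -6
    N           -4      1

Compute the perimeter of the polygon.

134

|JK| = √((9)² + (-40)²) = √1681 = 41
|KL| = √((-4)² + (0)²) = √16 = 4
|LM| = √((-5)² + (-12)²) = √169 = 13
|MN| = √((24)² + (7)²) = √625 = 25
|NJ| = √((-24)² + (45)²) = √2601 = 51
Perimeter = 41 + 4 + 13 + 25 + 51 = 134.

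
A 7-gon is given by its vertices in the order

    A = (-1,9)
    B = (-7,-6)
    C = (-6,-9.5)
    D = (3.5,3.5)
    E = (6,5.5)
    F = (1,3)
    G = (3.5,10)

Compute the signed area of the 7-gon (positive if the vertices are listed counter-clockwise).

81.75

Apply the shoelace (surveyor's) formula: 2A = Σ (x_i·y_{i+1} − x_{i+1}·y_i), indices taken mod 7.
Σ = (69) + (30.5) + (12.25) + (-1.75) + (12.5) + (-0.5) + (41.5) = 163.5
Signed area = Σ/2 = 81.75 (positive ⇒ counter-clockwise traversal).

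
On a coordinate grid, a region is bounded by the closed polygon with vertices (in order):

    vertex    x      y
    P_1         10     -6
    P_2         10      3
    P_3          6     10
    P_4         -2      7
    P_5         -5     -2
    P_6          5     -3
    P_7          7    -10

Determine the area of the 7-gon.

163.5

Apply the shoelace (surveyor's) formula: 2A = Σ (x_i·y_{i+1} − x_{i+1}·y_i), indices taken mod 7.
Σ = (90) + (82) + (62) + (39) + (25) + (-29) + (58) = 327
Area = |Σ|/2 = 163.5.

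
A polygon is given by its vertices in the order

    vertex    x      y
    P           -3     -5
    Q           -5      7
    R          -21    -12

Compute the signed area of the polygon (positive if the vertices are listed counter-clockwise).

Σ = (-46) + (207) + (69) = 230
Signed area = Σ/2 = 115 (positive ⇒ counter-clockwise traversal).

115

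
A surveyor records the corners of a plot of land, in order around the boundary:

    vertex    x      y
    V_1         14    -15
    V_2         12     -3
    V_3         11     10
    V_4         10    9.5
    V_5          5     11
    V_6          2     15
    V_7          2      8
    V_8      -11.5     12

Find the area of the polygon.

Σ = (138) + (153) + (4.5) + (62.5) + (53) + (-14) + (116) + (4.5) = 517.5
Area = |Σ|/2 = 258.75.

258.75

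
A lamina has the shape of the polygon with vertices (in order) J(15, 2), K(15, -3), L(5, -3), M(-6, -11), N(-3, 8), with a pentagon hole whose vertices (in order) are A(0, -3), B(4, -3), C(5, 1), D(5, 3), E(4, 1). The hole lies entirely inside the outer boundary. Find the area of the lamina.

181.5

Outer boundary:
Apply the shoelace formula: 2A = Σ (x_i·y_{i+1} − x_{i+1}·y_i), indices taken mod 5.
J→K: (15)(-3) − (15)(2) = -75
K→L: (15)(-3) − (5)(-3) = -30
L→M: (5)(-11) − (-6)(-3) = -73
M→N: (-6)(8) − (-3)(-11) = -81
N→J: (-3)(2) − (15)(8) = -126
Σ = -385
Area = |Σ|/2 = 192.5.
Hole:
Apply the surveyor's formula: 2A = Σ (x_i·y_{i+1} − x_{i+1}·y_i), indices taken mod 5.
Cross-terms: 12, 19, 10, -7, -12  ⇒  Σ = 22
Area = |Σ|/2 = 11.
Net area = 192.5 − 11 = 181.5.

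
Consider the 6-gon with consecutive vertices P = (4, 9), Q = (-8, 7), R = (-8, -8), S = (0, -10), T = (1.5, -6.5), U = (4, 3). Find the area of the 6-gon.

184.75

Cross-terms: 100, 120, 80, 15, 30.5, 24  ⇒  Σ = 369.5
Area = |Σ|/2 = 184.75.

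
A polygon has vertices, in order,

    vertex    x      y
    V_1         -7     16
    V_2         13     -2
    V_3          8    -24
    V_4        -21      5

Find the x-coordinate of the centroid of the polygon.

Apply the shoelace formula. First the cross-terms c_i = x_i·y_{i+1} − x_{i+1}·y_i:
  -194, -296, -464, -301  ⇒  2A = -1255, A = -627.5.
Then Σ (x_i + x_{i+1})·c_i = 7080, so x̄ = 7080 / (6·(-627.5)) = -472/251.

-472/251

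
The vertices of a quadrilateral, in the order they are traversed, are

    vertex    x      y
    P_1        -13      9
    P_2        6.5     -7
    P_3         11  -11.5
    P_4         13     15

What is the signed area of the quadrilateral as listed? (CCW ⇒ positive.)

330.625

Apply the shoelace (surveyor's) formula: 2A = Σ (x_i·y_{i+1} − x_{i+1}·y_i), indices taken mod 4.
Σ = (32.5) + (2.25) + (314.5) + (312) = 661.25
Signed area = Σ/2 = 330.625 (positive ⇒ counter-clockwise traversal).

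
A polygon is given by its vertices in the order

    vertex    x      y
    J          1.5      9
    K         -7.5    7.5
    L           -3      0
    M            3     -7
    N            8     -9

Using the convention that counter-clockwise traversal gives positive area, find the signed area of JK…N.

Cross-terms: 78.75, 22.5, 21, 29, 85.5  ⇒  Σ = 236.75
Signed area = Σ/2 = 118.375 (positive ⇒ counter-clockwise traversal).

118.375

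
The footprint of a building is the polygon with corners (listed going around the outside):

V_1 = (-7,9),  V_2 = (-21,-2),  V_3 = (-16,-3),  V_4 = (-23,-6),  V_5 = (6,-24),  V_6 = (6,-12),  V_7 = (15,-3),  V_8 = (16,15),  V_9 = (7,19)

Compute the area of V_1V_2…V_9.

875.5

Apply the surveyor's formula: 2A = Σ (x_i·y_{i+1} − x_{i+1}·y_i), indices taken mod 9.
V_1→V_2: (-7)(-2) − (-21)(9) = 203
V_2→V_3: (-21)(-3) − (-16)(-2) = 31
V_3→V_4: (-16)(-6) − (-23)(-3) = 27
V_4→V_5: (-23)(-24) − (6)(-6) = 588
V_5→V_6: (6)(-12) − (6)(-24) = 72
V_6→V_7: (6)(-3) − (15)(-12) = 162
V_7→V_8: (15)(15) − (16)(-3) = 273
V_8→V_9: (16)(19) − (7)(15) = 199
V_9→V_1: (7)(9) − (-7)(19) = 196
Σ = 1751
Area = |Σ|/2 = 875.5.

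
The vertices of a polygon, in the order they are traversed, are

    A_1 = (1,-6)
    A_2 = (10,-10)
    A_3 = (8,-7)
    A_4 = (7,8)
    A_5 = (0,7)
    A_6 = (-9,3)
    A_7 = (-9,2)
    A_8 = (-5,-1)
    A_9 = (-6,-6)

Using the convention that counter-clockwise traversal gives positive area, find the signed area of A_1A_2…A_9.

189.5

Apply the shoelace formula: 2A = Σ (x_i·y_{i+1} − x_{i+1}·y_i), indices taken mod 9.
Σ = (50) + (10) + (113) + (49) + (63) + (9) + (19) + (24) + (42) = 379
Signed area = Σ/2 = 189.5 (positive ⇒ counter-clockwise traversal).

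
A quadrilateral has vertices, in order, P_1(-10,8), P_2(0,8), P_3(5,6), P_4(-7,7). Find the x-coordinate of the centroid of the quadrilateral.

Apply the shoelace formula. First the cross-terms c_i = x_i·y_{i+1} − x_{i+1}·y_i:
  -80, -40, 77, 14  ⇒  2A = -29, A = -14.5.
Then Σ (x_i + x_{i+1})·c_i = 208, so x̄ = 208 / (6·(-14.5)) = -208/87.

-208/87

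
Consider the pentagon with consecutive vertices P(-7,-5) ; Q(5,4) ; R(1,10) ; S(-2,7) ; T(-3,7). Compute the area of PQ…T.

70.5

Apply the shoelace (surveyor's) formula: 2A = Σ (x_i·y_{i+1} − x_{i+1}·y_i), indices taken mod 5.
Σ = (-3) + (46) + (27) + (7) + (64) = 141
Area = |Σ|/2 = 70.5.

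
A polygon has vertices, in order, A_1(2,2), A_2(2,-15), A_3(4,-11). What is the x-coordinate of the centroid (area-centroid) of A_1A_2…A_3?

8/3

Apply the shoelace formula. First the cross-terms c_i = x_i·y_{i+1} − x_{i+1}·y_i:
  -34, 38, 30  ⇒  2A = 34, A = 17.
Then Σ (x_i + x_{i+1})·c_i = 272, so x̄ = 272 / (6·17) = 8/3.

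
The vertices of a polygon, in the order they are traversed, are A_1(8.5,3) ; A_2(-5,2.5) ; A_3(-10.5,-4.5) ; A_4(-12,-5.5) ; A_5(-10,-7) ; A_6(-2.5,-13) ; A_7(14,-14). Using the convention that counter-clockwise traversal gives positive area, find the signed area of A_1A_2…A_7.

Apply the shoelace formula: 2A = Σ (x_i·y_{i+1} − x_{i+1}·y_i), indices taken mod 7.
Cross-terms: 36.25, 48.75, 3.75, 29, 112.5, 217, 161  ⇒  Σ = 608.25
Signed area = Σ/2 = 304.125 (positive ⇒ counter-clockwise traversal).

304.125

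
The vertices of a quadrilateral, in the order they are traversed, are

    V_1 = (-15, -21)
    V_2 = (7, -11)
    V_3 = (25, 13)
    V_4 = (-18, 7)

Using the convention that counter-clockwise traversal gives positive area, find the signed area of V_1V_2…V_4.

785

Apply Gauss's area formula: 2A = Σ (x_i·y_{i+1} − x_{i+1}·y_i), indices taken mod 4.
Σ = (312) + (366) + (409) + (483) = 1570
Signed area = Σ/2 = 785 (positive ⇒ counter-clockwise traversal).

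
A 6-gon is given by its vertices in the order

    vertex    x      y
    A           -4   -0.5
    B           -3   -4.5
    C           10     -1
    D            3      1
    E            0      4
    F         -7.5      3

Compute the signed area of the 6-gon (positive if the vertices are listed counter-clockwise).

Apply the shoelace formula: 2A = Σ (x_i·y_{i+1} − x_{i+1}·y_i), indices taken mod 6.
A→B: (-4)(-4.5) − (-3)(-0.5) = 16.5
B→C: (-3)(-1) − (10)(-4.5) = 48
C→D: (10)(1) − (3)(-1) = 13
D→E: (3)(4) − (0)(1) = 12
E→F: (0)(3) − (-7.5)(4) = 30
F→A: (-7.5)(-0.5) − (-4)(3) = 15.75
Σ = 135.25
Signed area = Σ/2 = 67.625 (positive ⇒ counter-clockwise traversal).

67.625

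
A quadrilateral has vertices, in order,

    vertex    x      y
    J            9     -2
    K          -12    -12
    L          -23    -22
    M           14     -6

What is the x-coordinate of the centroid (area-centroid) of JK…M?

Apply the shoelace (surveyor's) formula. First the cross-terms c_i = x_i·y_{i+1} − x_{i+1}·y_i:
  -132, -12, 446, 26  ⇒  2A = 328, A = 164.
Then Σ (x_i + x_{i+1})·c_i = -2600, so x̄ = -2600 / (6·164) = -325/123.

-325/123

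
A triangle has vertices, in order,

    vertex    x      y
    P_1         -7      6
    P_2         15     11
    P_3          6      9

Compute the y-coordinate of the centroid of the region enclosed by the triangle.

Apply the shoelace formula. First the cross-terms c_i = x_i·y_{i+1} − x_{i+1}·y_i:
  -167, 69, 99  ⇒  2A = 1, A = 0.5.
Then Σ (y_i + y_{i+1})·c_i = 26, so ȳ = 26 / (6·0.5) = 26/3.

26/3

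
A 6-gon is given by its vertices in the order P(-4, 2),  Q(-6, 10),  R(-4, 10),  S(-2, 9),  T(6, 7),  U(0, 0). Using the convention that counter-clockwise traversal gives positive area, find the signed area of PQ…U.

-66

Σ = (-28) + (-20) + (-16) + (-68) + (0) + (0) = -132
Signed area = Σ/2 = -66 (negative ⇒ clockwise traversal).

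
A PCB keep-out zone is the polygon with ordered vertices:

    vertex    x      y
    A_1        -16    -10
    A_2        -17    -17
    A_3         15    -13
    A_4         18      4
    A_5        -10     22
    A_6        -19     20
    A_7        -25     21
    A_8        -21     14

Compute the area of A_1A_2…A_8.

1076

Apply the shoelace (surveyor's) formula: 2A = Σ (x_i·y_{i+1} − x_{i+1}·y_i), indices taken mod 8.
A_1→A_2: (-16)(-17) − (-17)(-10) = 102
A_2→A_3: (-17)(-13) − (15)(-17) = 476
A_3→A_4: (15)(4) − (18)(-13) = 294
A_4→A_5: (18)(22) − (-10)(4) = 436
A_5→A_6: (-10)(20) − (-19)(22) = 218
A_6→A_7: (-19)(21) − (-25)(20) = 101
A_7→A_8: (-25)(14) − (-21)(21) = 91
A_8→A_1: (-21)(-10) − (-16)(14) = 434
Σ = 2152
Area = |Σ|/2 = 1076.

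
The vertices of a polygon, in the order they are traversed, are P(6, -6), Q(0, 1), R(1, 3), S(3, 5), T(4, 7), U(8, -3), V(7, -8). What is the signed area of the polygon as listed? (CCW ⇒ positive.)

-51.5

Apply Gauss's area formula: 2A = Σ (x_i·y_{i+1} − x_{i+1}·y_i), indices taken mod 7.
Σ = (6) + (-1) + (-4) + (1) + (-68) + (-43) + (6) = -103
Signed area = Σ/2 = -51.5 (negative ⇒ clockwise traversal).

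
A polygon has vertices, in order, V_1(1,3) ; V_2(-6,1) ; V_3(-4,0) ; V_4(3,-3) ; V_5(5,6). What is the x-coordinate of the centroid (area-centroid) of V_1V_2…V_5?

Apply the surveyor's formula. First the cross-terms c_i = x_i·y_{i+1} − x_{i+1}·y_i:
  19, 4, 12, 33, 9  ⇒  2A = 77, A = 38.5.
Then Σ (x_i + x_{i+1})·c_i = 171, so x̄ = 171 / (6·38.5) = 57/77.

57/77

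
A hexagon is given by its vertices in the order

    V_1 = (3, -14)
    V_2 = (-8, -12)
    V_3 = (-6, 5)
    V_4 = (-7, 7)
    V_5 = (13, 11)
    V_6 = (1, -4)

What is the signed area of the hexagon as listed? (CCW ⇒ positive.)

-250

Σ = (-148) + (-112) + (-7) + (-168) + (-63) + (-2) = -500
Signed area = Σ/2 = -250 (negative ⇒ clockwise traversal).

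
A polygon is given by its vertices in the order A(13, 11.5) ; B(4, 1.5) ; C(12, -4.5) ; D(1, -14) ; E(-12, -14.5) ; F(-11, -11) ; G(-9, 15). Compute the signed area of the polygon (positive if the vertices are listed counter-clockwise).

A→B: (13)(1.5) − (4)(11.5) = -26.5
B→C: (4)(-4.5) − (12)(1.5) = -36
C→D: (12)(-14) − (1)(-4.5) = -163.5
D→E: (1)(-14.5) − (-12)(-14) = -182.5
E→F: (-12)(-11) − (-11)(-14.5) = -27.5
F→G: (-11)(15) − (-9)(-11) = -264
G→A: (-9)(11.5) − (13)(15) = -298.5
Σ = -998.5
Signed area = Σ/2 = -499.25 (negative ⇒ clockwise traversal).

-499.25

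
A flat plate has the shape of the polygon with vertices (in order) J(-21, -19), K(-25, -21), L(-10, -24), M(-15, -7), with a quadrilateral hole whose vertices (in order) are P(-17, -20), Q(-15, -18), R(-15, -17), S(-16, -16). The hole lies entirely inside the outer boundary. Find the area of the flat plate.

Outer boundary:
Apply the shoelace (surveyor's) formula: 2A = Σ (x_i·y_{i+1} − x_{i+1}·y_i), indices taken mod 4.
Σ = (-34) + (390) + (-290) + (138) = 204
Area = |Σ|/2 = 102.
Hole:
Cross-terms: 6, -15, -32, 48  ⇒  Σ = 7
Area = |Σ|/2 = 3.5.
Net area = 102 − 3.5 = 98.5.

98.5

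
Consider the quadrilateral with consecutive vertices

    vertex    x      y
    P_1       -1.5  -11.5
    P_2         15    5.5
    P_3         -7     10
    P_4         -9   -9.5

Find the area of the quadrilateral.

Apply the shoelace (surveyor's) formula: 2A = Σ (x_i·y_{i+1} − x_{i+1}·y_i), indices taken mod 4.
Σ = (164.25) + (188.5) + (156.5) + (89.25) = 598.5
Area = |Σ|/2 = 299.25.

299.25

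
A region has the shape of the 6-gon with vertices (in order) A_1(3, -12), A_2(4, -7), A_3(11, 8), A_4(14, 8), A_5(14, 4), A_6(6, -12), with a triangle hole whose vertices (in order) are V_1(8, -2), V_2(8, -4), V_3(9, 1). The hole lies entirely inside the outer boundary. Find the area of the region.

85

Outer boundary:
Apply Gauss's area formula: 2A = Σ (x_i·y_{i+1} − x_{i+1}·y_i), indices taken mod 6.
Σ = (27) + (109) + (-24) + (-56) + (-192) + (-36) = -172
Area = |Σ|/2 = 86.
Hole:
Apply the surveyor's formula: 2A = Σ (x_i·y_{i+1} − x_{i+1}·y_i), indices taken mod 3.
Cross-terms: -16, 44, -26  ⇒  Σ = 2
Area = |Σ|/2 = 1.
Net area = 86 − 1 = 85.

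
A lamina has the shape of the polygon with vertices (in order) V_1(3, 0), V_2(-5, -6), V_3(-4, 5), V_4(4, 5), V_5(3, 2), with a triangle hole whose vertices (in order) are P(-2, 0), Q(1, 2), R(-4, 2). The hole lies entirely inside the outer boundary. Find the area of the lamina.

Outer boundary:
Apply the surveyor's formula: 2A = Σ (x_i·y_{i+1} − x_{i+1}·y_i), indices taken mod 5.
Σ = (-18) + (-49) + (-40) + (-7) + (-6) = -120
Area = |Σ|/2 = 60.
Hole:
Cross-terms: -4, 10, 4  ⇒  Σ = 10
Area = |Σ|/2 = 5.
Net area = 60 − 5 = 55.

55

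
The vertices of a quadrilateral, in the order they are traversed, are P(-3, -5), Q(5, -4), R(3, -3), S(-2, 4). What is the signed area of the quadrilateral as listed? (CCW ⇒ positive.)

31

Apply the surveyor's formula: 2A = Σ (x_i·y_{i+1} − x_{i+1}·y_i), indices taken mod 4.
Σ = (37) + (-3) + (6) + (22) = 62
Signed area = Σ/2 = 31 (positive ⇒ counter-clockwise traversal).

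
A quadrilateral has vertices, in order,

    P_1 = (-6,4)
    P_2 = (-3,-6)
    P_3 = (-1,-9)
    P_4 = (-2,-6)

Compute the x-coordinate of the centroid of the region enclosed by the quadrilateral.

-128/39

Apply the surveyor's formula. First the cross-terms c_i = x_i·y_{i+1} − x_{i+1}·y_i:
  48, 21, -12, -44  ⇒  2A = 13, A = 6.5.
Then Σ (x_i + x_{i+1})·c_i = -128, so x̄ = -128 / (6·6.5) = -128/39.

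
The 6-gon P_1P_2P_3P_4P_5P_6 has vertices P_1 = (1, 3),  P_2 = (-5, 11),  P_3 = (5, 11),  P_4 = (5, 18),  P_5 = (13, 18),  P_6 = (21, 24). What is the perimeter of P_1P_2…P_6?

74

|P_1P_2| = √((-6)² + (8)²) = √100 = 10
|P_2P_3| = √((10)² + (0)²) = √100 = 10
|P_3P_4| = √((0)² + (7)²) = √49 = 7
|P_4P_5| = √((8)² + (0)²) = √64 = 8
|P_5P_6| = √((8)² + (6)²) = √100 = 10
|P_6P_1| = √((-20)² + (-21)²) = √841 = 29
Perimeter = 10 + 10 + 7 + 8 + 10 + 29 = 74.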